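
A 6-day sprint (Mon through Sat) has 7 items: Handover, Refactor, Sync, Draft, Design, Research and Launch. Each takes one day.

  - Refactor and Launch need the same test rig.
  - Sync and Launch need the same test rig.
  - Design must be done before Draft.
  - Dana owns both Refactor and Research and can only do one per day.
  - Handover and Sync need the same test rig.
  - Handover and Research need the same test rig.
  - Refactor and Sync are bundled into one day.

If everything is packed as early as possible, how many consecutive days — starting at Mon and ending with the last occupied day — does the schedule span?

3 days

The precedence chain requires at least 2 distinct days.
Could 2 days be enough, i.e. nothing placed later than Tue? No: Handover, Refactor and Research must all be in different days (Handover/Refactor can't share; Handover/Research can't share; Refactor/Research can't share), but only 2 days are available: 3 tasks can't fit in 2 distinct days.
So 2 days is not enough.
3 works (last occupied day: Wed): for example Launch in Mon; Design in Mon; Research in Wed; Refactor in Tue; Sync in Tue; Handover in Mon; Draft in Tue.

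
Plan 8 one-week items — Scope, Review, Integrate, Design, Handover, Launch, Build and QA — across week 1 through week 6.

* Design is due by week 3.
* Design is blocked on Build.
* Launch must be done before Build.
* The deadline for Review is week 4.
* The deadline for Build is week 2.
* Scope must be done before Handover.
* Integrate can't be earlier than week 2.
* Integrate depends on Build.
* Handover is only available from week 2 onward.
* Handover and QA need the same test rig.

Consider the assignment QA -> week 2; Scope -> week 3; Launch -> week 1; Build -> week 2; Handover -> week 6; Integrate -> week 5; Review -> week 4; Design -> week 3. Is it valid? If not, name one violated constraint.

Integrate can't be earlier than week 2 — holds.
Design is due by week 3 — holds.
The deadline for Review is week 4 — holds.
Handover is only available from week 2 onward — holds.
Scope must be done before Handover — holds.
The deadline for Build is week 2 — holds.
Handover and QA need the same test rig — holds.
Design is blocked on Build — holds.
Launch must be done before Build — holds.
Integrate depends on Build — holds.

Valid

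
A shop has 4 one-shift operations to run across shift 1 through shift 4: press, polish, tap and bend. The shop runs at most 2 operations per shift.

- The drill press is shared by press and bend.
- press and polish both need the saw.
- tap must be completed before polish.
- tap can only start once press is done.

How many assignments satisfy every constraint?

Splitting on press: it can be shift 1 (9), shift 2 (3). Listing each branch's schedules as (polish, tap, bend) by shift number:
press=shift 1: (3,2,2) (3,2,3) (3,2,4) (4,2,2) (4,2,3) (4,2,4) (4,3,2) (4,3,3) (4,3,4) — 9.
press=shift 2: (4,3,1) (4,3,3) (4,3,4) — 3.
Summing: 9 + 3 = 12.

12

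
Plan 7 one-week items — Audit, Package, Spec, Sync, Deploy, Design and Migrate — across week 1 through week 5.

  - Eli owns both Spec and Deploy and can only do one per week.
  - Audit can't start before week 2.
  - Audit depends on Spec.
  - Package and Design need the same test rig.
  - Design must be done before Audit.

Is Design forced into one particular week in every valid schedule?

No

Design can be week 1 (e.g. Deploy -> week 2; Audit -> week 2; Design -> week 1; Package -> week 2; Spec -> week 1; Migrate -> week 1; Sync -> week 1) or week 2 (e.g. Migrate=week 1; Design=week 2; Sync=week 1; Audit=week 3; Package=week 1; Deploy=week 2; Spec=week 1).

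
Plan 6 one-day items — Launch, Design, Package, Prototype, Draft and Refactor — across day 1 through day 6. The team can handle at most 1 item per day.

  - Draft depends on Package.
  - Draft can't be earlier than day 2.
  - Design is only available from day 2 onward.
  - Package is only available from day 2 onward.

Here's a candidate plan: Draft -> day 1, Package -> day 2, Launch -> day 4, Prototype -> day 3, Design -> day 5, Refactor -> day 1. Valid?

Invalid. Draft can't be earlier than day 2.

Draft can't be earlier than day 2 — violated.
Design is only available from day 2 onward — holds.
The team can handle at most 1 item per day — violated.
Package is only available from day 2 onward — holds.
Draft depends on Package — violated.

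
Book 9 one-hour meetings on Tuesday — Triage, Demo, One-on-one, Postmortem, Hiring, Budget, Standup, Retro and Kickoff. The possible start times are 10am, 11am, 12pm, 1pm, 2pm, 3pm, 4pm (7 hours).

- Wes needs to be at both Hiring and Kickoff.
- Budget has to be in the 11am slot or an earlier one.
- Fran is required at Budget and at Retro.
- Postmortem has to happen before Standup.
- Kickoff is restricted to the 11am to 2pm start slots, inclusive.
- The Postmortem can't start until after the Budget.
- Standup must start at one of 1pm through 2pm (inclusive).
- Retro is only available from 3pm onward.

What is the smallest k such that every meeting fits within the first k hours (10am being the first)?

The precedence chain requires at least 3 distinct hours.
Retro can't be placed before 3pm — that is hour 6 counting from 10am — so the schedule must run through at least 6 hours.
6 works (last occupied hour: 3pm): for example Triage -> 10am, Budget -> 10am, Kickoff -> 11am, Demo -> 10am, Hiring -> 10am, Standup -> 1pm, One-on-one -> 10am, Retro -> 3pm, Postmortem -> 11am.

6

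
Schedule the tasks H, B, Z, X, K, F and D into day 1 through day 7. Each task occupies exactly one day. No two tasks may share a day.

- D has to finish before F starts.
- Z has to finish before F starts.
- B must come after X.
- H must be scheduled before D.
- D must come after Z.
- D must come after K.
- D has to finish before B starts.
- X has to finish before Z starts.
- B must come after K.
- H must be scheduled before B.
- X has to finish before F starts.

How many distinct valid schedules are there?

24

Splitting on H: it can be day 1 (6), day 2 (6), day 3 (6), day 4 (6). Listing each branch's schedules as (B, Z, X, K, F, D) by day number:
H=day 1: (6,3,2,4,7,5) (6,4,2,3,7,5) (6,4,3,2,7,5) (7,3,2,4,6,5) (7,4,2,3,6,5) (7,4,3,2,6,5) — 6.
H=day 2: (6,3,1,4,7,5) (6,4,1,3,7,5) (6,4,3,1,7,5) (7,3,1,4,6,5) (7,4,1,3,6,5) (7,4,3,1,6,5) — 6.
H=day 3: (6,2,1,4,7,5) (6,4,1,2,7,5) (6,4,2,1,7,5) (7,2,1,4,6,5) (7,4,1,2,6,5) (7,4,2,1,6,5) — 6.
H=day 4: (6,2,1,3,7,5) (6,3,1,2,7,5) (6,3,2,1,7,5) (7,2,1,3,6,5) (7,3,1,2,6,5) (7,3,2,1,6,5) — 6.
Summing: 6 + 6 + 6 + 6 = 24.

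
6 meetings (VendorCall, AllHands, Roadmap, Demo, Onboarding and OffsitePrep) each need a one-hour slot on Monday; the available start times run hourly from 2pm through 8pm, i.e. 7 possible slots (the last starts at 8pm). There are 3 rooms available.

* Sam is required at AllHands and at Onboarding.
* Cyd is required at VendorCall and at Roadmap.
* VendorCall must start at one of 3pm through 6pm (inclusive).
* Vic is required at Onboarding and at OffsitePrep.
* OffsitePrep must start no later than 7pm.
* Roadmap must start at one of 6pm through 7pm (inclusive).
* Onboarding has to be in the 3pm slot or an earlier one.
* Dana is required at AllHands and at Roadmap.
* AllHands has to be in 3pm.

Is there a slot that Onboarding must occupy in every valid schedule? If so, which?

Onboarding's window is 2pm–3pm.
AllHands is fixed at 3pm, and Onboarding can't share a slot with AllHands.
So Onboarding must be 2pm.

2pm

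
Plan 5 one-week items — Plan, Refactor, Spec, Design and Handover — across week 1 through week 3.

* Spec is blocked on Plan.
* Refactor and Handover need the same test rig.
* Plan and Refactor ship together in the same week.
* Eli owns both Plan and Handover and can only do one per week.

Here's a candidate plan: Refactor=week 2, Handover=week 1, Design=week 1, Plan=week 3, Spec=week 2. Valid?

No — it violates: Spec is blocked on Plan

Plan and Refactor ship together in the same week — violated.
Refactor and Handover need the same test rig — holds.
Eli owns both Plan and Handover and can only do one per week — holds.
Spec is blocked on Plan — violated.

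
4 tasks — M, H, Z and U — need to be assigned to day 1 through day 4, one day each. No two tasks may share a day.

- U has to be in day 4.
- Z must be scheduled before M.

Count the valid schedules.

Enumerating: U -> day 4; M -> day 2; Z -> day 1; H -> day 3 | M -> day 3; H -> day 2; U -> day 4; Z -> day 1 | U in day 4; H in day 1; M in day 3; Z in day 2.

3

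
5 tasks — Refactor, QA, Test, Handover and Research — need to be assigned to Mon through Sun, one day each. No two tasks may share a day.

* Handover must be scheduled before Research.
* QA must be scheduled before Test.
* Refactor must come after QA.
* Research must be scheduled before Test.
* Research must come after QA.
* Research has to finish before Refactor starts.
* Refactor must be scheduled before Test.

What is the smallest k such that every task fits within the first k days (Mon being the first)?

5

The precedence chain requires at least 4 distinct days.
With at most 1 per day and 5 tasks, at least 5 days are needed.
5 works (last occupied day: Fri): for example QA -> Mon, Test -> Fri, Handover -> Tue, Refactor -> Thu, Research -> Wed.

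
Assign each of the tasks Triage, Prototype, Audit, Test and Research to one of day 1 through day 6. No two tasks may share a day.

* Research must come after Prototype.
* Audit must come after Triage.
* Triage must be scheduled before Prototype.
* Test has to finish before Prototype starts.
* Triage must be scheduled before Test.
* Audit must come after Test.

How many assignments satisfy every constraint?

18

Splitting on Triage: it can be day 1 (15), day 2 (3). Listing each branch's schedules as (Prototype, Audit, Test, Research) by day number:
Triage=day 1: (3,4,2,5) (3,4,2,6) (3,5,2,4) (3,5,2,6) (3,6,2,4) (3,6,2,5) (4,3,2,5) (4,3,2,6) (4,5,2,6) (4,5,3,6) (4,6,2,5) (4,6,3,5) (5,3,2,6) (5,4,2,6) (5,4,3,6) — 15.
Triage=day 2: (4,5,3,6) (4,6,3,5) (5,4,3,6) — 3.
Summing: 15 + 3 = 18.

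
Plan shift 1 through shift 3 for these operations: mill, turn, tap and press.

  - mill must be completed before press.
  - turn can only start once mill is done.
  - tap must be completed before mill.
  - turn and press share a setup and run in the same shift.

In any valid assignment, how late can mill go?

Precedence pushes mill to at least shift 2; downstream work caps mill at shift 2.
mill at shift 2 is achievable: turn -> shift 3, tap -> shift 1, mill -> shift 2, press -> shift 3.

shift 2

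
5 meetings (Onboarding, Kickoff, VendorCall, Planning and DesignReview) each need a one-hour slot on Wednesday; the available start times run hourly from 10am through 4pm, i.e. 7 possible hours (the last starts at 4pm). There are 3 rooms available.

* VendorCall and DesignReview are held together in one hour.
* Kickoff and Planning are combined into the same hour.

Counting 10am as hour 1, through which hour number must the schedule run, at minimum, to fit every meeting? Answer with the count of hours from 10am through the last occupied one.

2

With at most 3 per hour and 5 meetings, at least 2 hours are needed.
2 works (last occupied hour: 11am): for example VendorCall -> 11am; Onboarding -> 10am; DesignReview -> 11am; Planning -> 10am; Kickoff -> 10am.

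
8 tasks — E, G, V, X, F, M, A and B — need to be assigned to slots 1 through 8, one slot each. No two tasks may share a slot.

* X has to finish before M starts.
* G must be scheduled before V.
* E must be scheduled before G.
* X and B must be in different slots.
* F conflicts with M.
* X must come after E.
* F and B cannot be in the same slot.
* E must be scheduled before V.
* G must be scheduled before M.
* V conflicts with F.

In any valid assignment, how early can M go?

4

Precedence pushes M to at least 3.
M at 4 is achievable: X -> 3; B -> 8; F -> 6; G -> 2; A -> 7; M -> 4; V -> 5; E -> 1.
Nothing earlier works — the conflict and capacity constraints rule out every slot before 4.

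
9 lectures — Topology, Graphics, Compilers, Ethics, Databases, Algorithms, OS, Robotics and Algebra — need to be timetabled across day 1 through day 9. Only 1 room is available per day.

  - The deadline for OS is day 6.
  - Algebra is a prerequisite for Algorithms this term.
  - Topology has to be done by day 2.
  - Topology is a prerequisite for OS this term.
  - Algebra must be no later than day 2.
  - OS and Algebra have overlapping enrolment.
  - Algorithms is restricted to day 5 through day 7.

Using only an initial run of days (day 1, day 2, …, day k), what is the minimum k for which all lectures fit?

9

The precedence chain requires at least 2 distinct days.
With at most 1 per day and 9 lectures, at least 9 days are needed.
Algorithms can't be placed before day 5, so the schedule must run through at least day 5.
9 works (last occupied day: day 9): for example Graphics=day 4; Algorithms=day 5; Robotics=day 9; Topology=day 1; OS=day 3; Algebra=day 2; Databases=day 8; Ethics=day 7; Compilers=day 6.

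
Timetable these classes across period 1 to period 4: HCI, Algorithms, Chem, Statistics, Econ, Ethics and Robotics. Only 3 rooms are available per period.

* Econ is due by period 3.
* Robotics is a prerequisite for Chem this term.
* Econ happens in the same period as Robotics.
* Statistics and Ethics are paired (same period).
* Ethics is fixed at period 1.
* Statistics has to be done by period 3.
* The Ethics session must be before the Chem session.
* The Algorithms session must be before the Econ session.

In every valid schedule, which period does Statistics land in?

period 1

Statistics's own window allows nothing later than period 3; Statistics must be in the same period as Ethics, which can't be after period 1, so Statistics is at most period 1.
So Statistics is pinned to period 1.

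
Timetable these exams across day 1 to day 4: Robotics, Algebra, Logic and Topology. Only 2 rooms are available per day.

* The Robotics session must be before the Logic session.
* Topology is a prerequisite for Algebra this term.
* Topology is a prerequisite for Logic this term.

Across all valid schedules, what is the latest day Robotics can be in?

day 3

Downstream work caps Robotics at day 3.
Robotics at day 3 is achievable: Robotics -> day 3, Topology -> day 1, Algebra -> day 2, Logic -> day 4.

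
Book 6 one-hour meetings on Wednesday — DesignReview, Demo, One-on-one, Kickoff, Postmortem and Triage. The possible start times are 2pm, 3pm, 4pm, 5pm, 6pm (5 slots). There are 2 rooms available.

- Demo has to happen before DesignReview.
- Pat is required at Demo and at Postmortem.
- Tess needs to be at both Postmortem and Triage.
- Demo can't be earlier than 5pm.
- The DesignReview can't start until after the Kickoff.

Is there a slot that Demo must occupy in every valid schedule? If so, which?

5pm

Demo is available from 5pm; downstream work caps Demo at 5pm.
So Demo is pinned to 5pm.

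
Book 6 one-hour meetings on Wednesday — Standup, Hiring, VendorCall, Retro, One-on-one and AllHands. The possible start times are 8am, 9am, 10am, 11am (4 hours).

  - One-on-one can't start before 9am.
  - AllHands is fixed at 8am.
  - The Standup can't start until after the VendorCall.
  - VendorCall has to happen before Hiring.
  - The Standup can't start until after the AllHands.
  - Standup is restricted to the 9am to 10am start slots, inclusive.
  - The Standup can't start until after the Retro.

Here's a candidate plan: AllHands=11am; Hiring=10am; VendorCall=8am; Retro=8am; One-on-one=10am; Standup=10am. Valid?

The Standup can't start until after the AllHands — violated.
Standup is restricted to the 9am to 10am start slots, inclusive — holds.
The Standup can't start until after the Retro — holds.
One-on-one can't start before 9am — holds.
AllHands is fixed at 8am — violated.
The Standup can't start until after the VendorCall — holds.
VendorCall has to happen before Hiring — holds.

Invalid. AllHands is fixed at 8am.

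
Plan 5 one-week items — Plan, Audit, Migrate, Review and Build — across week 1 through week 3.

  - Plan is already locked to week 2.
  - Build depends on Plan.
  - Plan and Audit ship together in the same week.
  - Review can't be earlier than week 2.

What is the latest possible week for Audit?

Audit must be in the same week as Plan, which can't be before week 2, so Audit is at least week 2; Audit must be in the same week as Plan, which can't be after week 2, so Audit is at most week 2.
Audit at week 2 is achievable: Plan=week 2; Audit=week 2; Migrate=week 1; Build=week 3; Review=week 2.

week 2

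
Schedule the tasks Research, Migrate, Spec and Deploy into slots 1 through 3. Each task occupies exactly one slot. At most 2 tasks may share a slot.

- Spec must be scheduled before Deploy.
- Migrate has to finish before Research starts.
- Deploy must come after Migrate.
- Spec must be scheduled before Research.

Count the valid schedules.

Splitting on Research: it can be 2 (2), 3 (5). Listing each branch's schedules as (Migrate, Spec, Deploy):
Research=2: (1,1,2) (1,1,3) — 2.
Research=3: (1,1,2) (1,1,3) (1,2,3) (2,1,3) (2,2,3) — 5.
Summing: 2 + 5 = 7.

7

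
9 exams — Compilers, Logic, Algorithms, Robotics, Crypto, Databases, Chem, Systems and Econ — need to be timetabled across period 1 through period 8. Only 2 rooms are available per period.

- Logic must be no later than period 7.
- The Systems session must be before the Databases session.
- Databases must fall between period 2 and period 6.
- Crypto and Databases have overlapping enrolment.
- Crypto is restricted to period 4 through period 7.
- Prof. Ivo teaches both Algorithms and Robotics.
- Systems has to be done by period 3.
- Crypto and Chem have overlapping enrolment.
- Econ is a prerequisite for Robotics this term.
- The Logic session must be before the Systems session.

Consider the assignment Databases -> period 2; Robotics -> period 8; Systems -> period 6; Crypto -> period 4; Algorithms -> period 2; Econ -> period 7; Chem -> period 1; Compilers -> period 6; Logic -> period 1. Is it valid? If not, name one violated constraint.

Crypto and Databases have overlapping enrolment — holds.
Only 2 rooms are available per period — holds.
The Logic session must be before the Systems session — holds.
Econ is a prerequisite for Robotics this term — holds.
The Systems session must be before the Databases session — violated.
Crypto and Chem have overlapping enrolment — holds.
Databases must fall between period 2 and period 6 — holds.
Crypto is restricted to period 4 through period 7 — holds.
Systems has to be done by period 3 — violated.
Prof. Ivo teaches both Algorithms and Robotics — holds.
Logic must be no later than period 7 — holds.

Invalid. The Systems session must be before the Databases session.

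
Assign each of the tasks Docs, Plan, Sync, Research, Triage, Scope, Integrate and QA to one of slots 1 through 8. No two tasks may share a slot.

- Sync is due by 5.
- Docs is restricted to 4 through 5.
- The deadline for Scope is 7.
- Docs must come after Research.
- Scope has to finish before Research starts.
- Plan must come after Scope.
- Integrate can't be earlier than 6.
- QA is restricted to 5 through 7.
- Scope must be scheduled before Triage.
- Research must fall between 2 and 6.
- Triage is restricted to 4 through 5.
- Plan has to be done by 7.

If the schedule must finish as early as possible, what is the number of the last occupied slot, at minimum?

slot 8

The precedence chain requires at least 3 distinct slots.
With at most 1 per slot and 8 tasks, at least 8 slots are needed.
Integrate can't be placed before 6, so the schedule must run through at least slot 6.
8 works (last occupied slot: 8): for example Research in 2; QA in 6; Docs in 4; Integrate in 8; Scope in 1; Triage in 5; Sync in 3; Plan in 7.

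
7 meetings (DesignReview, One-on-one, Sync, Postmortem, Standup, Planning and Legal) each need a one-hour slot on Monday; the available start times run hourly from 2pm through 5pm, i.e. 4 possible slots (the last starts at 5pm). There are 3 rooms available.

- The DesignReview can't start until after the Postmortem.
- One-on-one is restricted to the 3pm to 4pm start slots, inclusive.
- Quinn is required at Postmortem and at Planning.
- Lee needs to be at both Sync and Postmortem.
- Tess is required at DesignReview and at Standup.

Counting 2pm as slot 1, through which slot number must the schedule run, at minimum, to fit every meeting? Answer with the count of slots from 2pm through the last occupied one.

The precedence chain requires at least 2 distinct slots.
With at most 3 per slot and 7 meetings, at least 3 slots are needed.
3 works (last occupied slot: 4pm): for example One-on-one in 3pm; Postmortem in 2pm; DesignReview in 3pm; Planning in 4pm; Standup in 2pm; Sync in 3pm; Legal in 2pm.

3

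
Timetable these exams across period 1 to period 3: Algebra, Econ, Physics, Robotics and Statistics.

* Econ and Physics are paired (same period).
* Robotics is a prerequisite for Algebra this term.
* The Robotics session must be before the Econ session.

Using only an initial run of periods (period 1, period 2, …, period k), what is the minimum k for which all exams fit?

2 periods

The precedence chain requires at least 2 distinct periods.
2 works (last occupied period: period 2): for example Physics in period 2; Statistics in period 1; Econ in period 2; Robotics in period 1; Algebra in period 2.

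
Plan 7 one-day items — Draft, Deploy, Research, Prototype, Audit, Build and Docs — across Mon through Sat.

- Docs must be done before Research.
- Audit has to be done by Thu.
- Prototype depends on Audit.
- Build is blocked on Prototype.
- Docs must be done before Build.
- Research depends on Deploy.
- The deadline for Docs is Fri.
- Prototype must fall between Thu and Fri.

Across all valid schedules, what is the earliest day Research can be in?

Precedence pushes Research to at least Tue.
Research at Tue is achievable: Deploy in Mon; Prototype in Thu; Draft in Mon; Build in Fri; Docs in Mon; Research in Tue; Audit in Mon.

Tue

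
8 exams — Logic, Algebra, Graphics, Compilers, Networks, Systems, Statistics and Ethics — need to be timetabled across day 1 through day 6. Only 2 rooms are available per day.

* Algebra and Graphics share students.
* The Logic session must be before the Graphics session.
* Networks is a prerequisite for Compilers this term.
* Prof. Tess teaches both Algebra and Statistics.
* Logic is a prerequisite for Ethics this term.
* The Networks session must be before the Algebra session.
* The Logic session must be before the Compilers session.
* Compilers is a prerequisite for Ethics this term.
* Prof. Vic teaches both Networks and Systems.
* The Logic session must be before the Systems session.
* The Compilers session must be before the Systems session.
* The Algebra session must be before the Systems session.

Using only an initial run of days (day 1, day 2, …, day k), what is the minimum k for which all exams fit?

4 days

The precedence chain requires at least 3 distinct days.
With at most 2 per day and 8 exams, at least 4 days are needed.
4 works (last occupied day: day 4): for example Logic=day 1, Compilers=day 2, Systems=day 3, Networks=day 1, Algebra=day 2, Graphics=day 4, Statistics=day 4, Ethics=day 3.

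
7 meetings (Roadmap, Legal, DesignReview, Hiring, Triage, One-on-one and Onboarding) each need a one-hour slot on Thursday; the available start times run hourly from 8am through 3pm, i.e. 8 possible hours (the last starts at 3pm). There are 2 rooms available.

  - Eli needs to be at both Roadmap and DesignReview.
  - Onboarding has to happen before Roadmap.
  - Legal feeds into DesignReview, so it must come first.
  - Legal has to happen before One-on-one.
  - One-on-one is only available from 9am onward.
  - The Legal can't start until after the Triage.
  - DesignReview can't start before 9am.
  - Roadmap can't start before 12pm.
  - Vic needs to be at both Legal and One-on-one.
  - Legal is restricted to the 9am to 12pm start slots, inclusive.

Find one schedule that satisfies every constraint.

Legal in 9am; One-on-one in 10am; DesignReview in 10am; Onboarding in 8am; Roadmap in 12pm; Triage in 8am; Hiring in 9am

Checking: Triage(8am) before Legal(9am); Legal(9am) before One-on-one(10am); Onboarding(8am) before Roadmap(12pm); Legal(9am) before DesignReview(10am); Legal(9am) != One-on-one(10am); Roadmap(12pm) != DesignReview(10am); Roadmap=12pm in [12pm,3pm]; Legal=9am in [9am,12pm]; DesignReview=10am in [9am,3pm]; One-on-one=10am in [9am,3pm]; max 2 per hour (cap 2).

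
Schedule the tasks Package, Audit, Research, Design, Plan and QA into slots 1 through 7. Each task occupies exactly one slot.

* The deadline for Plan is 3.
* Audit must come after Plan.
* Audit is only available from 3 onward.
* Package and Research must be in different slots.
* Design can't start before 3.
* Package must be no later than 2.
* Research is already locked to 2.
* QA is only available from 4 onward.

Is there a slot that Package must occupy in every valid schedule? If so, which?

1

Package's window is 1–2.
Research is fixed at 2, and Package can't share a slot with Research.
So Package must be 1.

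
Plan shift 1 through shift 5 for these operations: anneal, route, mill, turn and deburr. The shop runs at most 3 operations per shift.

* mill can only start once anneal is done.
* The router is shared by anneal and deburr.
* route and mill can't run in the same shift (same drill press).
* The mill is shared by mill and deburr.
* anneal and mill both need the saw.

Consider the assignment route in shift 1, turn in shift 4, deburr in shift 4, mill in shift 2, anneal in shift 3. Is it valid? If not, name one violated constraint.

No — it violates: mill can only start once anneal is done

The router is shared by anneal and deburr — holds.
anneal and mill both need the saw — holds.
The shop runs at most 3 operations per shift — holds.
route and mill can't run in the same shift (same drill press) — holds.
mill can only start once anneal is done — violated.
The mill is shared by mill and deburr — holds.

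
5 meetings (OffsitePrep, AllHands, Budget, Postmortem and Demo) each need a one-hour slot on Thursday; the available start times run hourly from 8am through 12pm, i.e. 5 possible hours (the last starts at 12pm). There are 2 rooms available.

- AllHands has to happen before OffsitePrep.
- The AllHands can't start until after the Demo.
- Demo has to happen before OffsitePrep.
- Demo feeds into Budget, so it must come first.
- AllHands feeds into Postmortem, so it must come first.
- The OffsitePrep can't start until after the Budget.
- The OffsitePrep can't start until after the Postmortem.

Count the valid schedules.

Splitting on OffsitePrep: it can be 11am (2), 12pm (11). Listing each branch's schedules as (AllHands, Budget, Postmortem, Demo):
OffsitePrep=11am: (9am,9am,10am,8am) (9am,10am,10am,8am) — 2.
OffsitePrep=12pm: (9am,9am,10am,8am) (9am,9am,11am,8am) (9am,10am,10am,8am) (9am,10am,11am,8am) (9am,11am,10am,8am) (9am,11am,11am,8am) (10am,9am,11am,8am) (10am,10am,11am,8am) (10am,10am,11am,9am) (10am,11am,11am,8am) (10am,11am,11am,9am) — 11.
Summing: 2 + 11 = 13.

13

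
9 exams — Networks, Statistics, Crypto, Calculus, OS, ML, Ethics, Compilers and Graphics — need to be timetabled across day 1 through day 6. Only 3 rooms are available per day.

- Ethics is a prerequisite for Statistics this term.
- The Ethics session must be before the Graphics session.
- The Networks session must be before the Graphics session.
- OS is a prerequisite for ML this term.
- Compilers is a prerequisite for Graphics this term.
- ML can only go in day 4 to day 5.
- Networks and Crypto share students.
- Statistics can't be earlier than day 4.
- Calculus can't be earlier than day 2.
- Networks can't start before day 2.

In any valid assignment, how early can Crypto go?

Crypto at day 1 is achievable: ML in day 4; OS in day 1; Compilers in day 2; Ethics in day 1; Statistics in day 4; Calculus in day 2; Networks in day 2; Crypto in day 1; Graphics in day 3.

day 1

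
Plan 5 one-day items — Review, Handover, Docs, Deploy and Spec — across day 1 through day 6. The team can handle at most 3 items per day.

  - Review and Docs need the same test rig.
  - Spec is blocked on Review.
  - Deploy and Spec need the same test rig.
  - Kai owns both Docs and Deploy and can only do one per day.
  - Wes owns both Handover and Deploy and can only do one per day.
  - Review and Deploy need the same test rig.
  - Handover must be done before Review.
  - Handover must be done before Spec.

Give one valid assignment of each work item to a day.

Spec in day 3; Deploy in day 4; Review in day 2; Handover in day 1; Docs in day 1

Checking: Handover(day 1) before Spec(day 3); Handover(day 1) before Review(day 2); Review(day 2) before Spec(day 3); Handover(day 1) != Deploy(day 4); Docs(day 1) != Deploy(day 4); Deploy(day 4) != Spec(day 3); Review(day 2) != Deploy(day 4); Review(day 2) != Docs(day 1); max 2 per day (cap 3).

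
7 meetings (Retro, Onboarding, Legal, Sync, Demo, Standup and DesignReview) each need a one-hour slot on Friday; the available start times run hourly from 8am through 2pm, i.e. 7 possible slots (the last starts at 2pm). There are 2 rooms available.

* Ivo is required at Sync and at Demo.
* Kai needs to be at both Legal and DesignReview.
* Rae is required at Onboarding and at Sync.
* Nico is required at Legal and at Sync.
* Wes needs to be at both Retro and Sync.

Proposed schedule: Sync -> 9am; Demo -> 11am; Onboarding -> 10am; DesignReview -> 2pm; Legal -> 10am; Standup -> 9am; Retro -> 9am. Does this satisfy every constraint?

There are 2 rooms available — violated.
Wes needs to be at both Retro and Sync — violated.
Nico is required at Legal and at Sync — holds.
Ivo is required at Sync and at Demo — holds.
Kai needs to be at both Legal and DesignReview — holds.
Rae is required at Onboarding and at Sync — holds.

Invalid. Wes needs to be at both Retro and Sync.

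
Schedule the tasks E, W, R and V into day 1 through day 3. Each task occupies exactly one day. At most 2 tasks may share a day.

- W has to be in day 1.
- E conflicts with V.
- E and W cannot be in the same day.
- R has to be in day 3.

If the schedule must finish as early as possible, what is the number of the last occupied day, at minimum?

With at most 2 per day and 4 tasks, at least 2 days are needed.
R can't be placed before day 3, so the schedule must run through at least day 3.
3 works (last occupied day: day 3): for example E in day 2; W in day 1; R in day 3; V in day 1.

day 3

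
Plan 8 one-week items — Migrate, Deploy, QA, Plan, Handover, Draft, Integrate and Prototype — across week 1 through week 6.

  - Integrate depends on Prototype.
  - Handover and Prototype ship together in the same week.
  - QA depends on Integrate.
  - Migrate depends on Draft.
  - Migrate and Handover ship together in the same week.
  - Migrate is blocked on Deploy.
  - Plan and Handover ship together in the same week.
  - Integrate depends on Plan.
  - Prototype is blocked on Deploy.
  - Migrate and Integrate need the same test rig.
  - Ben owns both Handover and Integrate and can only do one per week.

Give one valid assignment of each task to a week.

Integrate -> week 3, Draft -> week 1, Plan -> week 2, Handover -> week 2, Migrate -> week 2, QA -> week 4, Prototype -> week 2, Deploy -> week 1

Checking: Integrate(week 3) before QA(week 4); Deploy(week 1) before Migrate(week 2); Prototype(week 2) before Integrate(week 3); Plan(week 2) before Integrate(week 3); Deploy(week 1) before Prototype(week 2); Draft(week 1) before Migrate(week 2); Handover(week 2) != Integrate(week 3); Migrate(week 2) != Integrate(week 3); Plan = Handover = week 2; Handover = Prototype = week 2; Migrate = Handover = week 2.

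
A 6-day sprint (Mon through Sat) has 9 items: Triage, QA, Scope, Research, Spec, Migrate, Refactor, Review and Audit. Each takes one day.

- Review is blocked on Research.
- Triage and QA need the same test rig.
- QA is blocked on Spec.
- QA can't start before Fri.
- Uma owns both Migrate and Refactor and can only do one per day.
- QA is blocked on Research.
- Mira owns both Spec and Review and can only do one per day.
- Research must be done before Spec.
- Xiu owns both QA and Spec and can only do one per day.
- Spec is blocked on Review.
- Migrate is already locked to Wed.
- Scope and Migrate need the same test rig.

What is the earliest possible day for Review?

Precedence pushes Review to at least Tue; downstream work caps Review at Thu.
Review at Tue is achievable: Scope -> Mon; Refactor -> Mon; Review -> Tue; Migrate -> Wed; Research -> Mon; Audit -> Mon; Spec -> Wed; QA -> Fri; Triage -> Mon.

Tue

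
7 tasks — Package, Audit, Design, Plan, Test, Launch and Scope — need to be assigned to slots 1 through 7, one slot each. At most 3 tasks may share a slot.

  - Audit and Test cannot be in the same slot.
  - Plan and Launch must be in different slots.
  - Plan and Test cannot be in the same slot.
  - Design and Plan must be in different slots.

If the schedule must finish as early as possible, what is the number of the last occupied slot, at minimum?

With at most 3 per slot and 7 tasks, at least 3 slots are needed.
3 works (last occupied slot: 3): for example Audit in 1; Package in 1; Test in 3; Design in 1; Scope in 2; Plan in 2; Launch in 3.

slot 3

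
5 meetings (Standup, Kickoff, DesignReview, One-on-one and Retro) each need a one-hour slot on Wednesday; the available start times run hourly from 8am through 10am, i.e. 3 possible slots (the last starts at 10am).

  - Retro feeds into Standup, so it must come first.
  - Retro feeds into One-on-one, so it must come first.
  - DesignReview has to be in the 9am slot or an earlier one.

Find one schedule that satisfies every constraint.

DesignReview=8am; Standup=9am; Retro=8am; Kickoff=8am; One-on-one=9am

Checking: Retro(8am) before Standup(9am); Retro(8am) before One-on-one(9am); DesignReview=8am in [8am,9am].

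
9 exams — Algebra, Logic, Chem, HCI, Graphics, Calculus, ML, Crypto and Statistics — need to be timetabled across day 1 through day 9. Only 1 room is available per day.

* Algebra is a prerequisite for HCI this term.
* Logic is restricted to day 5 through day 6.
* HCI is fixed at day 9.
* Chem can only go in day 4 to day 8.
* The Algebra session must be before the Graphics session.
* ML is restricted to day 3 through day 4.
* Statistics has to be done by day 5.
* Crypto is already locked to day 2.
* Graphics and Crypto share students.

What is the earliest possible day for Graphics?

day 3

Precedence pushes Graphics to at least day 2.
Graphics at day 3 is achievable: Chem in day 7; HCI in day 9; Logic in day 6; Algebra in day 1; Statistics in day 5; Crypto in day 2; Graphics in day 3; ML in day 4; Calculus in day 8.
Nothing earlier works — the conflict and capacity constraints rule out every day before day 3.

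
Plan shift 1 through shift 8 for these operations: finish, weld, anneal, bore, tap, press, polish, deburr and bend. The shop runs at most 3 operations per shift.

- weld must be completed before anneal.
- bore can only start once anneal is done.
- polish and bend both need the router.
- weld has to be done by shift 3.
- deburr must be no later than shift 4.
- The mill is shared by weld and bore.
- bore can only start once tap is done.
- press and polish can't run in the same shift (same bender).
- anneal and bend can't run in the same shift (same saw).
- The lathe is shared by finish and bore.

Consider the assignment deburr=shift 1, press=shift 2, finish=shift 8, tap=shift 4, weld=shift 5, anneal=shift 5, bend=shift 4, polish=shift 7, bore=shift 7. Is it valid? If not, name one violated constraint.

bore can only start once tap is done — holds.
anneal and bend can't run in the same shift (same saw) — holds.
deburr must be no later than shift 4 — holds.
The lathe is shared by finish and bore — holds.
bore can only start once anneal is done — holds.
The shop runs at most 3 operations per shift — holds.
The mill is shared by weld and bore — holds.
weld has to be done by shift 3 — violated.
weld must be completed before anneal — violated.
press and polish can't run in the same shift (same bender) — holds.
polish and bend both need the router — holds.

No — it violates: weld has to be done by shift 3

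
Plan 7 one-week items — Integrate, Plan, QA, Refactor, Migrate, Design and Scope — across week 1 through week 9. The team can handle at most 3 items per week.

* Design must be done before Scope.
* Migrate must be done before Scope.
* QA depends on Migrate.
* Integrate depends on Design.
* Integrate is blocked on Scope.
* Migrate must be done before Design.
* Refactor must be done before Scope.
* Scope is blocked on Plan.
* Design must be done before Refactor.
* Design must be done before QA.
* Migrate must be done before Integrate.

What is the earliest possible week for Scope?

Precedence pushes Scope to at least week 4; downstream work caps Scope at week 8.
Scope at week 4 is achievable: Plan in week 1, Scope in week 4, Migrate in week 1, Refactor in week 3, Design in week 2, Integrate in week 5, QA in week 3.

week 4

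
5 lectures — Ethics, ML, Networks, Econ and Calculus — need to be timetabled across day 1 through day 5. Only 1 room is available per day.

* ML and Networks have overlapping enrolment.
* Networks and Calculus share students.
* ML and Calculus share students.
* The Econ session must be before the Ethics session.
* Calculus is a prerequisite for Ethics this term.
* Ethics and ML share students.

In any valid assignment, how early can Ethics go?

Precedence pushes Ethics to at least day 2.
Ethics at day 3 is achievable: Calculus -> day 2, Econ -> day 1, ML -> day 4, Networks -> day 5, Ethics -> day 3.
Nothing earlier works — the conflict and capacity constraints rule out every day before day 3.

day 3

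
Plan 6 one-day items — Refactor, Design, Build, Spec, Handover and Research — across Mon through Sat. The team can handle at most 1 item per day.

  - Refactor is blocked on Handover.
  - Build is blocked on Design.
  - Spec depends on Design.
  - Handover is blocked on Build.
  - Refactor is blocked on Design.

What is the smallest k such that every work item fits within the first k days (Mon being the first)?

The precedence chain requires at least 4 distinct days.
With at most 1 per day and 6 work items, at least 6 days are needed.
6 works (last occupied day: Sat): for example Spec -> Fri, Research -> Sat, Refactor -> Thu, Design -> Mon, Build -> Tue, Handover -> Wed.

6 days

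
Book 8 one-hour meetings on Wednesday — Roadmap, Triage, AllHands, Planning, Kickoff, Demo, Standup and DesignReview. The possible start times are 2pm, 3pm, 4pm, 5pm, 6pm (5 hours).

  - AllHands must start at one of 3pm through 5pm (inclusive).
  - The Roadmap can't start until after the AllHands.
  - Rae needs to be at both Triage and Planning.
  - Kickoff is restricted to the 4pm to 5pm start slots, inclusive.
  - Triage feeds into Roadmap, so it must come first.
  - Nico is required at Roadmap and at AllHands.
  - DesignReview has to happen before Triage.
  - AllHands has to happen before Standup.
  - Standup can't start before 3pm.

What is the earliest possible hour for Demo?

2pm

Demo at 2pm is achievable: Roadmap -> 4pm, Demo -> 2pm, DesignReview -> 2pm, Kickoff -> 4pm, Planning -> 2pm, Standup -> 4pm, AllHands -> 3pm, Triage -> 3pm.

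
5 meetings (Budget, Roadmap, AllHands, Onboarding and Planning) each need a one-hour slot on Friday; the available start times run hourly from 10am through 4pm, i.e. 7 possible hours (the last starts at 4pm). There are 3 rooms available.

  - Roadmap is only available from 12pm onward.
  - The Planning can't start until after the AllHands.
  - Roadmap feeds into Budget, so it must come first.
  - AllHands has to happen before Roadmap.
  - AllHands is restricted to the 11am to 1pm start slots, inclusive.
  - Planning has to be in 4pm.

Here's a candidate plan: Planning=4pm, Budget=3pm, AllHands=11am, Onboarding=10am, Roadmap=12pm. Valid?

The Planning can't start until after the AllHands — holds.
There are 3 rooms available — holds.
Roadmap is only available from 12pm onward — holds.
Roadmap feeds into Budget, so it must come first — holds.
Planning has to be in 4pm — holds.
AllHands is restricted to the 11am to 1pm start slots, inclusive — holds.
AllHands has to happen before Roadmap — holds.

Valid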